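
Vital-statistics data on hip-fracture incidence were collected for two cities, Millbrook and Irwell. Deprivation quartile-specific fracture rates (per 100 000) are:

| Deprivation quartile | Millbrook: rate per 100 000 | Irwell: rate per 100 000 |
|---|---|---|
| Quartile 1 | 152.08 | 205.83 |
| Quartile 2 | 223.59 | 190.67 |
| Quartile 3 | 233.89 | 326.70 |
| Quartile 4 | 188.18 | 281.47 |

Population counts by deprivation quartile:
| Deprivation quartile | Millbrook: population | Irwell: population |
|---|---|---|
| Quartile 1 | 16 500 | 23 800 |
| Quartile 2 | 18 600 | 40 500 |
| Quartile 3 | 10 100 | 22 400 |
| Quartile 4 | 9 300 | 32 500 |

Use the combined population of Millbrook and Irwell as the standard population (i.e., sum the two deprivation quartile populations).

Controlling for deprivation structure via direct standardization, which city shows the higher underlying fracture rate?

Combined standard total = 173 700; weights = 0.2320, 0.3402, 0.1871, 0.2406.
Millbrook: 0.2320×152.08 + 0.3402×223.59 + 0.1871×233.89 + 0.2406×188.18 = 200.4050 per 100 000.
Irwell: 0.2320×205.83 + 0.3402×190.67 + 0.1871×326.70 + 0.2406×281.47 = 241.4896 per 100 000.

Irwell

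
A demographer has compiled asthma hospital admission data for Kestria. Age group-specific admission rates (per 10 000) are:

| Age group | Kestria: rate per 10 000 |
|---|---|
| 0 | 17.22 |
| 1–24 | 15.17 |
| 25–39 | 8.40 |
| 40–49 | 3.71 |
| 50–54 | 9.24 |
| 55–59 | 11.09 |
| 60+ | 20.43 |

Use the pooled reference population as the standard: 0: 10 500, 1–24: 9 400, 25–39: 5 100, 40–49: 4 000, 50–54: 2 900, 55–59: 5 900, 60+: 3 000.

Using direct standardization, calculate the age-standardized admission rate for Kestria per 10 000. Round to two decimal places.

13.10

Standard total = 40 800; weights = 0.2574, 0.2304, 0.1250, 0.0980, 0.0711, 0.1446, 0.0735.
Standardized rate: 0.2574×17.22 + 0.2304×15.17 + 0.1250×8.40 + 0.0980×3.71 + 0.0711×9.24 + 0.1446×11.09 + 0.0735×20.43 = 13.1031 per 10 000.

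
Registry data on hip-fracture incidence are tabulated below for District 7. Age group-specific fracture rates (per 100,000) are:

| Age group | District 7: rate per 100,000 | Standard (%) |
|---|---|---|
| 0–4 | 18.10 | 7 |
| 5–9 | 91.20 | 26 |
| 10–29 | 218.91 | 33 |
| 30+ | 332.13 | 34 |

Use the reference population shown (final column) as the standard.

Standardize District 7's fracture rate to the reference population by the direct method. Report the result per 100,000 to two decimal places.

210.14

Standard weights: 0.07, 0.26, 0.33, 0.34.
Standardized rate: 0.0700×18.10 + 0.2600×91.20 + 0.3300×218.91 + 0.3400×332.13 = 210.1435 per 100,000.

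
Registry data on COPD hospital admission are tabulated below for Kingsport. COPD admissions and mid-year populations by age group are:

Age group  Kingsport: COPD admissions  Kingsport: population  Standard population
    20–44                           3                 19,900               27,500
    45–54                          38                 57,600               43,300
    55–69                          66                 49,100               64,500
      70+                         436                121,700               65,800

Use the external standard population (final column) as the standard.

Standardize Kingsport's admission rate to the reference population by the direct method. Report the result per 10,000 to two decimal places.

17.66

Age-specific rates per 10,000 for Kingsport: 1.51, 6.60, 13.44, 35.83.
Standard total = 201,100; weights = 0.1367, 0.2153, 0.3207, 0.3272.
Standardized rate: 0.1367×1.51 + 0.2153×6.60 + 0.3207×13.44 + 0.3272×35.83 = 17.6602 per 10,000.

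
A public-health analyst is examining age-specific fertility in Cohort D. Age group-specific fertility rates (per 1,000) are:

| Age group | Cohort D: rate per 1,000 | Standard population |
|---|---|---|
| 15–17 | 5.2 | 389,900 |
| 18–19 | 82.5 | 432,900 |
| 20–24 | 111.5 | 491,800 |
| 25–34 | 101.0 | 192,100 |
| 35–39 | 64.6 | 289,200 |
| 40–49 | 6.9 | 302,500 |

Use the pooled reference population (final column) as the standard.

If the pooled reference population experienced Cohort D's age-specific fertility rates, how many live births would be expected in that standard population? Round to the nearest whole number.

Expected live births = Σ (standard pop × age-specific rate ÷ 1,000)
= 389,900×5.2/1,000 + 432,900×82.5/1,000 + 491,800×111.5/1,000 + 192,100×101.0/1,000 + 289,200×64.6/1,000 + 302,500×6.9/1,000
= 2027.48 + 35714.25 + 54835.70 + 19402.10 + 18682.32 + 2087.25 = 132749.10.

132749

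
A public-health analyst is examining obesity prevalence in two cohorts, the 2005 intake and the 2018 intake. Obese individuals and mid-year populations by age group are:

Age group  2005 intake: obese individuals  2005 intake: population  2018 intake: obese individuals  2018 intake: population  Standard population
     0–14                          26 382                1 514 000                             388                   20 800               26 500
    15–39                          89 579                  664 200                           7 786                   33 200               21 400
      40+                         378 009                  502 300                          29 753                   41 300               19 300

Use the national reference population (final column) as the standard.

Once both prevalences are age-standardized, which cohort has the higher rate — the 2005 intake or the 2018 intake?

2018 intake

Age-specific rates per 1 000 for the 2005 intake: 17.425, 134.868, 752.556.
For the 2018 intake: 18.654, 234.518, 720.412.
Standard total = 67 200; weights = 0.3943, 0.3185, 0.2872.
The 2005 intake: 0.3943×17.425 + 0.3185×134.868 + 0.2872×752.556 = 265.9564 per 1 000.
The 2018 intake: 0.3943×18.654 + 0.3185×234.518 + 0.2872×720.412 = 288.9428 per 1 000.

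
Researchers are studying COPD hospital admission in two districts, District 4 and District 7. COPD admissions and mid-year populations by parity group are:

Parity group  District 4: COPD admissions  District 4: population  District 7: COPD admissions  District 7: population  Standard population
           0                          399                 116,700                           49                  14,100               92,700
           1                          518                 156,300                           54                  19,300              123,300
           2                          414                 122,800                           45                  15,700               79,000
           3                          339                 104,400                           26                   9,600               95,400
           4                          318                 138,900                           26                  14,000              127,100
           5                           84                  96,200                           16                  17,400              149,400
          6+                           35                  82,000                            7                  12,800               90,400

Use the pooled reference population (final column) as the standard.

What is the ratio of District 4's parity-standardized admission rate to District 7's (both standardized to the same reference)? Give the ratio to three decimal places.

1.119

Parity-specific rates per 10,000 for District 4: 34.19, 33.14, 33.71, 32.47, 22.89, 8.73, 4.27.
For District 7: 34.75, 27.98, 28.66, 27.08, 18.57, 9.20, 5.47.
Standard total = 757,300; weights = 0.1224, 0.1628, 0.1043, 0.1260, 0.1678, 0.1973, 0.1194.
District 4: 0.1224×34.19 + 0.1628×33.14 + 0.1043×33.71 + 0.1260×32.47 + 0.1678×22.89 + 0.1973×8.73 + 0.1194×4.27 = 23.2631 per 10,000.
District 7: 0.1224×34.75 + 0.1628×27.98 + 0.1043×28.66 + 0.1260×27.08 + 0.1678×18.57 + 0.1973×9.20 + 0.1194×5.47 = 20.7949 per 10,000.
Ratio = 23.2631 ÷ 20.7949 = 1.11869.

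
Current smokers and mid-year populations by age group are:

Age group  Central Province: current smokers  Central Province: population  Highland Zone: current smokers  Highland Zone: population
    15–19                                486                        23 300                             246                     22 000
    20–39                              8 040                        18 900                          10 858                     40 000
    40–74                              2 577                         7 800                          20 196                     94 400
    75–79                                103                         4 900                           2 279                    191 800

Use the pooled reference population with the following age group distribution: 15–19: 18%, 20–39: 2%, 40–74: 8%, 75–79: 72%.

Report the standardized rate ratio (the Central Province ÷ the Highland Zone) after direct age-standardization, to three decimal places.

1.626

Age-specific rates per 1 000 for the Central Province: 20.858, 425.397, 330.385, 21.020.
For the Highland Zone: 11.182, 271.450, 213.941, 11.882.
Standard weights: 0.18, 0.02, 0.08, 0.72.
The Central Province: 0.1800×20.858 + 0.0200×425.397 + 0.0800×330.385 + 0.7200×21.020 = 53.8279 per 1 000.
The Highland Zone: 0.1800×11.182 + 0.0200×271.450 + 0.0800×213.941 + 0.7200×11.882 = 33.1121 per 1 000.
Ratio = 53.8279 ÷ 33.1121 = 1.62562.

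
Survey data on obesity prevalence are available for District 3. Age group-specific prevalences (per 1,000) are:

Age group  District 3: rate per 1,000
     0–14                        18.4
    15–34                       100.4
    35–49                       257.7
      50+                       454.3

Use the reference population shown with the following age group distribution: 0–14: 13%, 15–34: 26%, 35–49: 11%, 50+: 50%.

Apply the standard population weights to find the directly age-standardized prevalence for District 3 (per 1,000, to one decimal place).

284.0

Standard weights: 0.13, 0.26, 0.11, 0.50.
Standardized rate: 0.1300×18.4 + 0.2600×100.4 + 0.1100×257.7 + 0.5000×454.3 = 283.9930 per 1,000.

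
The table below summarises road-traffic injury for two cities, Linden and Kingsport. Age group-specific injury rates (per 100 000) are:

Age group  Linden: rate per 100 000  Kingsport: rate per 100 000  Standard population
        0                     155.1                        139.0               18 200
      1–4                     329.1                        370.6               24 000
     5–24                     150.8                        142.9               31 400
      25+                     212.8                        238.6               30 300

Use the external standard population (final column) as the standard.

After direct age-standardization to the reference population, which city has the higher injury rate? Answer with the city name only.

Kingsport

Standard total = 103 900; weights = 0.1752, 0.2310, 0.3022, 0.2916.
Linden: 0.1752×155.1 + 0.2310×329.1 + 0.3022×150.8 + 0.2916×212.8 = 210.8198 per 100 000.
Kingsport: 0.1752×139.0 + 0.2310×370.6 + 0.3022×142.9 + 0.2916×238.6 = 222.7222 per 100 000.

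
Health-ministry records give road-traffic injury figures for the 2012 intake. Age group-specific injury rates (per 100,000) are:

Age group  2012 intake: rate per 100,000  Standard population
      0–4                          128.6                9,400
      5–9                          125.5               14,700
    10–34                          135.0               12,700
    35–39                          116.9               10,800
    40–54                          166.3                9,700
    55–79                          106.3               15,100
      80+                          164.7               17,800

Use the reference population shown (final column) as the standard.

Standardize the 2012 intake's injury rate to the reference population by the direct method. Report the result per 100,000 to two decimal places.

135.04

Standard total = 90,200; weights = 0.1042, 0.1630, 0.1408, 0.1197, 0.1075, 0.1674, 0.1973.
Standardized rate: 0.1042×128.6 + 0.1630×125.5 + 0.1408×135.0 + 0.1197×116.9 + 0.1075×166.3 + 0.1674×106.3 + 0.1973×164.7 = 135.0400 per 100,000.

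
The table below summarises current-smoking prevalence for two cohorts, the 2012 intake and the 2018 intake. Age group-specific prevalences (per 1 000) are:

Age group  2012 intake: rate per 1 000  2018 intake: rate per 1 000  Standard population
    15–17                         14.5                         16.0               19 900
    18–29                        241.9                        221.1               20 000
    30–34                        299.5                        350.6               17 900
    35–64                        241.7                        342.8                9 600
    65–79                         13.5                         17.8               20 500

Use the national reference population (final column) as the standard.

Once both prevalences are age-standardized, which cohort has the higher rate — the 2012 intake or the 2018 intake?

2018 intake

Standard total = 87 900; weights = 0.2264, 0.2275, 0.2036, 0.1092, 0.2332.
The 2012 intake: 0.2264×14.5 + 0.2275×241.9 + 0.2036×299.5 + 0.1092×241.7 + 0.2332×13.5 = 148.8586 per 1 000.
The 2018 intake: 0.2264×16.0 + 0.2275×221.1 + 0.2036×350.6 + 0.1092×342.8 + 0.2332×17.8 = 166.9160 per 1 000.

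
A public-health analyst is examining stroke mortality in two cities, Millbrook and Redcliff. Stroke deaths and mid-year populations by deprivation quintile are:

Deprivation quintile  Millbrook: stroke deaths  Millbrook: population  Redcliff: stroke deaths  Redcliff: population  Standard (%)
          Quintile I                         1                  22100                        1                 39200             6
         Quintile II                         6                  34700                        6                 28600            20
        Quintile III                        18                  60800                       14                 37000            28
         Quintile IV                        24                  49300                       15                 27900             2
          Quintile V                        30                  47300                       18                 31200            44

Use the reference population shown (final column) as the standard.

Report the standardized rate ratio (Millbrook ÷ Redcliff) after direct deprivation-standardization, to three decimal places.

Deprivation-specific rates per 100000 for Millbrook: 4.52, 17.29, 29.61, 48.68, 63.42.
For Redcliff: 2.55, 20.98, 37.84, 53.76, 57.69.
Standard weights: 0.06, 0.20, 0.28, 0.02, 0.44.
Millbrook: 0.0600×4.52 + 0.2000×17.29 + 0.2800×29.61 + 0.0200×48.68 + 0.4400×63.42 = 40.8998 per 100000.
Redcliff: 0.0600×2.55 + 0.2000×20.98 + 0.2800×37.84 + 0.0200×53.76 + 0.4400×57.69 = 41.4033 per 100000.
Ratio = 40.8998 ÷ 41.4033 = 0.98784.

0.988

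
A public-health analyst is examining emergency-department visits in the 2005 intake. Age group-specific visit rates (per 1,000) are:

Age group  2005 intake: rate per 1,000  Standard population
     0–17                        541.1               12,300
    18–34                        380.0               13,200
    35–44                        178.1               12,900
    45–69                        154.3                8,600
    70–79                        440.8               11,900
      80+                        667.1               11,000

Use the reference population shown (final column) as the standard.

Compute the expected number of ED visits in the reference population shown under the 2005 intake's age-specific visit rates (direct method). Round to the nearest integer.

27880

Expected ED visits = Σ (standard pop × age-specific rate ÷ 1,000)
= 12,300×541.1/1,000 + 13,200×380.0/1,000 + 12,900×178.1/1,000 + 8,600×154.3/1,000 + 11,900×440.8/1,000 + 11,000×667.1/1,000
= 6655.53 + 5016.00 + 2297.49 + 1326.98 + 5245.52 + 7338.10 = 27879.62.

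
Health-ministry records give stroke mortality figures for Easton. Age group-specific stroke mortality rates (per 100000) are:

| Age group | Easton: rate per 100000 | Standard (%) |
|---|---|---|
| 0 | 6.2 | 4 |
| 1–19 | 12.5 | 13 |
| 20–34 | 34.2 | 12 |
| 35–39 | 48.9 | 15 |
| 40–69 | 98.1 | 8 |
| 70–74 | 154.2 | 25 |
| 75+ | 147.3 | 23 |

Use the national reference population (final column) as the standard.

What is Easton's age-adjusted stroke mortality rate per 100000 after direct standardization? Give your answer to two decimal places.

93.59

Standard weights: 0.04, 0.13, 0.12, 0.15, 0.08, 0.25, 0.23.
Standardized rate: 0.0400×6.2 + 0.1300×12.5 + 0.1200×34.2 + 0.1500×48.9 + 0.0800×98.1 + 0.2500×154.2 + 0.2300×147.3 = 93.5890 per 100000.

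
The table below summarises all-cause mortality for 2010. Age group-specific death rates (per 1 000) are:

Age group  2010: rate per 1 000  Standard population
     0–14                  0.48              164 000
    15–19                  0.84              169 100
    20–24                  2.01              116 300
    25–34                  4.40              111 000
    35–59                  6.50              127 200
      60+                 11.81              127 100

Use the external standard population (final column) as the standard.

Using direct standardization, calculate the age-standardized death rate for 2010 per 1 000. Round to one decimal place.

4.0

Standard total = 814 700; weights = 0.2013, 0.2076, 0.1428, 0.1362, 0.1561, 0.1560.
Standardized rate: 0.2013×0.48 + 0.2076×0.84 + 0.1428×2.01 + 0.1362×4.40 + 0.1561×6.50 + 0.1560×11.81 = 4.0147 per 1 000.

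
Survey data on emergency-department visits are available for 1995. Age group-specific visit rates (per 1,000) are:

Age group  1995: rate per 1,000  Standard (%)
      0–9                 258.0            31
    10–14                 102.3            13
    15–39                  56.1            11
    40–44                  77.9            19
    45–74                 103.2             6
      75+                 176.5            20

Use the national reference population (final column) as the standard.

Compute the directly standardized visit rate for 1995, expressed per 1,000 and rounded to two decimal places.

Standard weights: 0.31, 0.13, 0.11, 0.19, 0.06, 0.20.
Standardized rate: 0.3100×258.0 + 0.1300×102.3 + 0.1100×56.1 + 0.1900×77.9 + 0.0600×103.2 + 0.2000×176.5 = 155.7430 per 1,000.

155.74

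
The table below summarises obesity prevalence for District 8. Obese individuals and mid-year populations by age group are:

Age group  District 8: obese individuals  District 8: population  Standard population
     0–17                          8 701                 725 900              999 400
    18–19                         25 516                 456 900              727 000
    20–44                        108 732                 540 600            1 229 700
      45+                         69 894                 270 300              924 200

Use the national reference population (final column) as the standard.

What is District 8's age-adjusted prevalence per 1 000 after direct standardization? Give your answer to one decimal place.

Age-specific rates per 1 000 for District 8: 11.986, 55.846, 201.132, 258.579.
Standard total = 3 880 300; weights = 0.2576, 0.1874, 0.3169, 0.2382.
Standardized rate: 0.2576×11.986 + 0.1874×55.846 + 0.3169×201.132 + 0.2382×258.579 = 138.8786 per 1 000.

138.9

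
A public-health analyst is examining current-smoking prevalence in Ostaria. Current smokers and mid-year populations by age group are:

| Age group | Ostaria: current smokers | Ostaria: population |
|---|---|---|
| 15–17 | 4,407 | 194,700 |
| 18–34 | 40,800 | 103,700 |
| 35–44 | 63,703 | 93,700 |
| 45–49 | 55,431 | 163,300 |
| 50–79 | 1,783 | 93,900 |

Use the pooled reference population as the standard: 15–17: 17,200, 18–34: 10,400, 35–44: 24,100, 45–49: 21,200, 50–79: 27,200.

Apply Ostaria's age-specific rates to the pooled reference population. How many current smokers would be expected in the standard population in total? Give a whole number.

Age-specific rates per 1,000 for Ostaria: 22.635, 393.443, 679.861, 339.443, 18.988.
Expected current smokers = Σ (standard pop × age-specific rate ÷ 1,000)
= 17,200×22.635/1,000 + 10,400×393.443/1,000 + 24,100×679.861/1,000 + 21,200×339.443/1,000 + 27,200×18.988/1,000
= 389.32 + 4091.80 + 16384.66 + 7196.19 + 516.48 = 28578.45.

28578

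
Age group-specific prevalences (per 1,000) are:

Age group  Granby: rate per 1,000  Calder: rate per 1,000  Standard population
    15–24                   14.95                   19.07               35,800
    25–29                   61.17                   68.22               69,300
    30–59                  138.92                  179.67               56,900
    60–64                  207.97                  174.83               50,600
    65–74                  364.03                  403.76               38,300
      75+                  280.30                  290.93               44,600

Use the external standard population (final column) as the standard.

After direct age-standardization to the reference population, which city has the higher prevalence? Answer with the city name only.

Calder

Standard total = 295,500; weights = 0.1212, 0.2345, 0.1926, 0.1712, 0.1296, 0.1509.
Granby: 0.1212×14.95 + 0.2345×61.17 + 0.1926×138.92 + 0.1712×207.97 + 0.1296×364.03 + 0.1509×280.30 = 168.0063 per 1,000.
Calder: 0.1212×19.07 + 0.2345×68.22 + 0.1926×179.67 + 0.1712×174.83 + 0.1296×403.76 + 0.1509×290.93 = 179.0845 per 1,000.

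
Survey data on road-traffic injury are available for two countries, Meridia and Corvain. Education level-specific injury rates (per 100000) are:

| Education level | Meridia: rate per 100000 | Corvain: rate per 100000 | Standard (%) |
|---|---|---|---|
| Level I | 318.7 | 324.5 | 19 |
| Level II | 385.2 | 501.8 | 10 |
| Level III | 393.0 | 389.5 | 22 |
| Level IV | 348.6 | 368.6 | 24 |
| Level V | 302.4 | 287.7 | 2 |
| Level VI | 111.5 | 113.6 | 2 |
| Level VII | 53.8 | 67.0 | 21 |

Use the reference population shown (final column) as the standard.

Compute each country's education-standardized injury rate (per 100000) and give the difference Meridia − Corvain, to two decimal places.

Standard weights: 0.19, 0.10, 0.22, 0.24, 0.02, 0.02, 0.21.
Meridia: 0.1900×318.7 + 0.1000×385.2 + 0.2200×393.0 + 0.2400×348.6 + 0.0200×302.4 + 0.0200×111.5 + 0.2100×53.8 = 288.7730 per 100000.
Corvain: 0.1900×324.5 + 0.1000×501.8 + 0.2200×389.5 + 0.2400×368.6 + 0.0200×287.7 + 0.0200×113.6 + 0.2100×67.0 = 308.0850 per 100000.
Difference = 288.7730 − 308.0850 = -19.3120.

-19.31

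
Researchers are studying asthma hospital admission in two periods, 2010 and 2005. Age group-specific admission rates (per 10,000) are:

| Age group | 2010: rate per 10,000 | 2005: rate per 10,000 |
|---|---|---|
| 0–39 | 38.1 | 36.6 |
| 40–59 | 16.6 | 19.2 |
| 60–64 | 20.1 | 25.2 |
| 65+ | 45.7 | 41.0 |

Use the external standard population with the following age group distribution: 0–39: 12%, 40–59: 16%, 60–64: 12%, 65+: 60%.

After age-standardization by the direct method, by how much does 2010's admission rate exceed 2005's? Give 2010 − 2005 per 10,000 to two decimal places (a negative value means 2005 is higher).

1.97

Standard weights: 0.12, 0.16, 0.12, 0.60.
2010: 0.1200×38.1 + 0.1600×16.6 + 0.1200×20.1 + 0.6000×45.7 = 37.0600 per 10,000.
2005: 0.1200×36.6 + 0.1600×19.2 + 0.1200×25.2 + 0.6000×41.0 = 35.0880 per 10,000.
Difference = 37.0600 − 35.0880 = 1.9720.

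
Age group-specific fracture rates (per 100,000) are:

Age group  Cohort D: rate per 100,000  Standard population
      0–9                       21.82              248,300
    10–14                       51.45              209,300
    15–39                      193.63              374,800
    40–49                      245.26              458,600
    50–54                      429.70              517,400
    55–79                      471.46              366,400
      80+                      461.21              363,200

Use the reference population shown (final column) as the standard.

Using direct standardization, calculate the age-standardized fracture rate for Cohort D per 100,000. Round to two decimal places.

300.95

Standard total = 2,538,000; weights = 0.0978, 0.0825, 0.1477, 0.1807, 0.2039, 0.1444, 0.1431.
Standardized rate: 0.0978×21.82 + 0.0825×51.45 + 0.1477×193.63 + 0.1807×245.26 + 0.2039×429.70 + 0.1444×471.46 + 0.1431×461.21 = 300.9521 per 100,000.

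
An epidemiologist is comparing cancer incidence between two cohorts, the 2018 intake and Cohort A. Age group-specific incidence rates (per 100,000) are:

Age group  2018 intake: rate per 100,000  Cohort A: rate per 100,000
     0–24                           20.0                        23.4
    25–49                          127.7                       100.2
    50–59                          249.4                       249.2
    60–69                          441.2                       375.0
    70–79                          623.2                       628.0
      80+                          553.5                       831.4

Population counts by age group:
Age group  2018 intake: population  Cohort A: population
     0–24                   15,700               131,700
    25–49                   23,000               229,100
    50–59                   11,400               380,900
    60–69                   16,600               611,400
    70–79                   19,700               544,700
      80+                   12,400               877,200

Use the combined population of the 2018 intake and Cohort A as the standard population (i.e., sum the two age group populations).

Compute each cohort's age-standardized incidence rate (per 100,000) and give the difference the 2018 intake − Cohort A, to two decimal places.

-70.24

Combined standard total = 2,873,800; weights = 0.0513, 0.0877, 0.1365, 0.2185, 0.1964, 0.3096.
The 2018 intake: 0.0513×20.0 + 0.0877×127.7 + 0.1365×249.4 + 0.2185×441.2 + 0.1964×623.2 + 0.3096×553.5 = 436.4194 per 100,000.
Cohort A: 0.0513×23.4 + 0.0877×100.2 + 0.1365×249.2 + 0.2185×375.0 + 0.1964×628.0 + 0.3096×831.4 = 506.6558 per 100,000.
Difference = 436.4194 − 506.6558 = -70.2364.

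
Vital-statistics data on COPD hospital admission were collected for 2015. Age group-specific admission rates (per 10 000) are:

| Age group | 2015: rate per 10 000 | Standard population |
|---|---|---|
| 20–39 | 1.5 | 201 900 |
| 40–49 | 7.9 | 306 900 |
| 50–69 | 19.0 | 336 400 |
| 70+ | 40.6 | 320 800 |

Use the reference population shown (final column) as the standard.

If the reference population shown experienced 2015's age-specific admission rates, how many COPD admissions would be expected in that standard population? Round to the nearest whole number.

Expected COPD admissions = Σ (standard pop × age-specific rate ÷ 10 000)
= 201 900×1.5/10 000 + 306 900×7.9/10 000 + 336 400×19.0/10 000 + 320 800×40.6/10 000
= 30.29 + 242.45 + 639.16 + 1302.45 = 2214.34.

2214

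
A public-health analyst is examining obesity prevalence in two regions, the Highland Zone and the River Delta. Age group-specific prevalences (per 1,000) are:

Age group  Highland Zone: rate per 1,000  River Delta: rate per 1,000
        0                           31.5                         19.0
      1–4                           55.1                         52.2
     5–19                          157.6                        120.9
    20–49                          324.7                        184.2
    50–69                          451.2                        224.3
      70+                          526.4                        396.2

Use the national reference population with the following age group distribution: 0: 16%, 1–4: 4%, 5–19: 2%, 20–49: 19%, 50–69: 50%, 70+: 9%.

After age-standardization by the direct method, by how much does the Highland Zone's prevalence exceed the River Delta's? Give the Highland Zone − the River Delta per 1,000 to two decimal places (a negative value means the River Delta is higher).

Standard weights: 0.16, 0.04, 0.02, 0.19, 0.50, 0.09.
The Highland Zone: 0.1600×31.5 + 0.0400×55.1 + 0.0200×157.6 + 0.1900×324.7 + 0.5000×451.2 + 0.0900×526.4 = 345.0650 per 1,000.
The River Delta: 0.1600×19.0 + 0.0400×52.2 + 0.0200×120.9 + 0.1900×184.2 + 0.5000×224.3 + 0.0900×396.2 = 190.3520 per 1,000.
Difference = 345.0650 − 190.3520 = 154.7130.

154.71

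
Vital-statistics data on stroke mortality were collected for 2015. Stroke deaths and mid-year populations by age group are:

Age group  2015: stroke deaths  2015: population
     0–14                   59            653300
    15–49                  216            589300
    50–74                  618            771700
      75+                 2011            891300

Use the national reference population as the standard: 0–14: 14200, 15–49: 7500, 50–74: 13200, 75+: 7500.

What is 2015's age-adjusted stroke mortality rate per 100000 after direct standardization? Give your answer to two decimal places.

Age-specific rates per 100000 for 2015: 9.03, 36.65, 80.08, 225.63.
Standard total = 42400; weights = 0.3349, 0.1769, 0.3113, 0.1769.
Standardized rate: 0.3349×9.03 + 0.1769×36.65 + 0.3113×80.08 + 0.1769×225.63 = 74.3498 per 100000.

74.35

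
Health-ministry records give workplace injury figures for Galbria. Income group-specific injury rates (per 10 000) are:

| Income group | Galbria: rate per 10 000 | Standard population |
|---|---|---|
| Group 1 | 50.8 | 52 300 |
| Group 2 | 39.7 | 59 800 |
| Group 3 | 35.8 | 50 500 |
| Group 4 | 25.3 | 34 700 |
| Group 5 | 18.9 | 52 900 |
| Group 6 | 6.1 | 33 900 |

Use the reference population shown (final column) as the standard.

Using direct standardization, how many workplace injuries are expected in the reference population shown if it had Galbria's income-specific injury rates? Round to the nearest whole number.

Expected workplace injuries = Σ (standard pop × income-specific rate ÷ 10 000)
= 52 300×50.8/10 000 + 59 800×39.7/10 000 + 50 500×35.8/10 000 + 34 700×25.3/10 000 + 52 900×18.9/10 000 + 33 900×6.1/10 000
= 265.68 + 237.41 + 180.79 + 87.79 + 99.98 + 20.68 = 892.33.

892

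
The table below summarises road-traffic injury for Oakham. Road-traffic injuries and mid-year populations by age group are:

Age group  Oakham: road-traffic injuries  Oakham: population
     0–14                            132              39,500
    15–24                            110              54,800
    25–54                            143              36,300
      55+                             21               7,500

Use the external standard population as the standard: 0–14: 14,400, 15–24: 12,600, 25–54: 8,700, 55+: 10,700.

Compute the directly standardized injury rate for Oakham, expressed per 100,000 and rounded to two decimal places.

Age-specific rates per 100,000 for Oakham: 334.18, 200.73, 393.94, 280.00.
Standard total = 46,400; weights = 0.3103, 0.2716, 0.1875, 0.2306.
Standardized rate: 0.3103×334.18 + 0.2716×200.73 + 0.1875×393.94 + 0.2306×280.00 = 296.6513 per 100,000.

296.65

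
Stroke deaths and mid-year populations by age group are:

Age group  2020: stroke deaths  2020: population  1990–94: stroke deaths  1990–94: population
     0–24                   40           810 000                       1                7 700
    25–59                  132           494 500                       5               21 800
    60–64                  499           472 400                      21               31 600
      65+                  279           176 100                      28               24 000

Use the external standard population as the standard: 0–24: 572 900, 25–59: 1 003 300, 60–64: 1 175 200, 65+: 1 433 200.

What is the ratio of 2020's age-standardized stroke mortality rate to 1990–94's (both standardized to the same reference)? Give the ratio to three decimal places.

Age-specific rates per 100 000 for 2020: 4.94, 26.69, 105.63, 158.43.
For 1990–94: 12.99, 22.94, 66.46, 116.67.
Standard total = 4 184 600; weights = 0.1369, 0.2398, 0.2808, 0.3425.
2020: 0.1369×4.94 + 0.2398×26.69 + 0.2808×105.63 + 0.3425×158.43 = 91.0037 per 100 000.
1990–94: 0.1369×12.99 + 0.2398×22.94 + 0.2808×66.46 + 0.3425×116.67 = 65.8981 per 100 000.
Ratio = 91.0037 ÷ 65.8981 = 1.38098.

1.381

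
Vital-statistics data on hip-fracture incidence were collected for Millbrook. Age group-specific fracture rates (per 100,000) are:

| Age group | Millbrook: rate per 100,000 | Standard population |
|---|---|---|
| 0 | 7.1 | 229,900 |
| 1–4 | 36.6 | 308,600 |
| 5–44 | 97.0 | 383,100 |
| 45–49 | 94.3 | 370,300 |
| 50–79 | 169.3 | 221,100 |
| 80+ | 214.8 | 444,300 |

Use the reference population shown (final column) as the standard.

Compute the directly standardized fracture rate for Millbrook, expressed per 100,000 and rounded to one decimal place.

111.3

Standard total = 1,957,300; weights = 0.1175, 0.1577, 0.1957, 0.1892, 0.1130, 0.2270.
Standardized rate: 0.1175×7.1 + 0.1577×36.6 + 0.1957×97.0 + 0.1892×94.3 + 0.1130×169.3 + 0.2270×214.8 = 111.3140 per 100,000.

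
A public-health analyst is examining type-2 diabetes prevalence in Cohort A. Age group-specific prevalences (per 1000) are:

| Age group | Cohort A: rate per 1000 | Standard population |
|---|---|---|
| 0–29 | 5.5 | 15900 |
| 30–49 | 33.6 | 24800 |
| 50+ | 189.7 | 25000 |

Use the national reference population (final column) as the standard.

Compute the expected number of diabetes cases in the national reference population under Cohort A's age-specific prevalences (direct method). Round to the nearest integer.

5663

Expected diabetes cases = Σ (standard pop × age-specific rate ÷ 1000)
= 15900×5.5/1000 + 24800×33.6/1000 + 25000×189.7/1000
= 87.45 + 833.28 + 4742.50 = 5663.23.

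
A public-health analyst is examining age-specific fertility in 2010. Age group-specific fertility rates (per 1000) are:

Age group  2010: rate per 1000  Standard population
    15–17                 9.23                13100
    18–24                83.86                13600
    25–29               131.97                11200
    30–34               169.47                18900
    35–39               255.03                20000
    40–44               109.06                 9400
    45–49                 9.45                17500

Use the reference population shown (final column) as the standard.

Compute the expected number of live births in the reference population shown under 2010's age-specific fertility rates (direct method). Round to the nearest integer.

12234

Expected live births = Σ (standard pop × age-specific rate ÷ 1000)
= 13100×9.23/1000 + 13600×83.86/1000 + 11200×131.97/1000 + 18900×169.47/1000 + 20000×255.03/1000 + 9400×109.06/1000 + 17500×9.45/1000
= 120.91 + 1140.50 + 1478.06 + 3202.98 + 5100.60 + 1025.16 + 165.38 = 12233.60.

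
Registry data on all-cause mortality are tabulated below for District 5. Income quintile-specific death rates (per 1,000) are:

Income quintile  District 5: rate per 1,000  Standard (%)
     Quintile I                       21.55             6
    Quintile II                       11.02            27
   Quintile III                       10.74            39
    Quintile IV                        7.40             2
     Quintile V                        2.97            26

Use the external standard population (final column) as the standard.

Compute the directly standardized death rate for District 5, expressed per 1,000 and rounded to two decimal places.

9.38

Standard weights: 0.06, 0.27, 0.39, 0.02, 0.26.
Standardized rate: 0.0600×21.55 + 0.2700×11.02 + 0.3900×10.74 + 0.0200×7.40 + 0.2600×2.97 = 9.3772 per 1,000.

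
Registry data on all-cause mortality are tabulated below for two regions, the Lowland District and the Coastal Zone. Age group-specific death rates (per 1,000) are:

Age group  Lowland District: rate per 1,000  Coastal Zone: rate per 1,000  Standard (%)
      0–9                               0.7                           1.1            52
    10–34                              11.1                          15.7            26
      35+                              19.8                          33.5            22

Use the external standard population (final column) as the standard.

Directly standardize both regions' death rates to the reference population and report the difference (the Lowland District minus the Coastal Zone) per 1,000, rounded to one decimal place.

Standard weights: 0.52, 0.26, 0.22.
The Lowland District: 0.5200×0.7 + 0.2600×11.1 + 0.2200×19.8 = 7.6060 per 1,000.
The Coastal Zone: 0.5200×1.1 + 0.2600×15.7 + 0.2200×33.5 = 12.0240 per 1,000.
Difference = 7.6060 − 12.0240 = -4.4180.

-4.4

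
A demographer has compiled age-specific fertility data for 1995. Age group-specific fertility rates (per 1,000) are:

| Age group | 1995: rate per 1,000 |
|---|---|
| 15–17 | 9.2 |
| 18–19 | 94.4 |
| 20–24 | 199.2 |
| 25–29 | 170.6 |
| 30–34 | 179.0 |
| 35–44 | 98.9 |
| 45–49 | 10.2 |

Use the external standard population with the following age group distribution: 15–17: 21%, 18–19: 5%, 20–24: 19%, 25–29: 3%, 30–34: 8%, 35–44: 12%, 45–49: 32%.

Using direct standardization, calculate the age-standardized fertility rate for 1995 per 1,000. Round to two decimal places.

79.07

Standard weights: 0.21, 0.05, 0.19, 0.03, 0.08, 0.12, 0.32.
Standardized rate: 0.2100×9.2 + 0.0500×94.4 + 0.1900×199.2 + 0.0300×170.6 + 0.0800×179.0 + 0.1200×98.9 + 0.3200×10.2 = 79.0700 per 1,000.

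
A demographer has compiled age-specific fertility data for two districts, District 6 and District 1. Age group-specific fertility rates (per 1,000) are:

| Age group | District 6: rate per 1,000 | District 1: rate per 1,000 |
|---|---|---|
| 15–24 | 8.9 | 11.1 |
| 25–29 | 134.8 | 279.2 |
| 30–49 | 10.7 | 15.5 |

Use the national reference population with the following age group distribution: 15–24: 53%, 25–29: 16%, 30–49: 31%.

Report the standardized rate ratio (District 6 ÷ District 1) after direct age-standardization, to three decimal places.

Standard weights: 0.53, 0.16, 0.31.
District 6: 0.5300×8.9 + 0.1600×134.8 + 0.3100×10.7 = 29.6020 per 1,000.
District 1: 0.5300×11.1 + 0.1600×279.2 + 0.3100×15.5 = 55.3600 per 1,000.
Ratio = 29.6020 ÷ 55.3600 = 0.53472.

0.535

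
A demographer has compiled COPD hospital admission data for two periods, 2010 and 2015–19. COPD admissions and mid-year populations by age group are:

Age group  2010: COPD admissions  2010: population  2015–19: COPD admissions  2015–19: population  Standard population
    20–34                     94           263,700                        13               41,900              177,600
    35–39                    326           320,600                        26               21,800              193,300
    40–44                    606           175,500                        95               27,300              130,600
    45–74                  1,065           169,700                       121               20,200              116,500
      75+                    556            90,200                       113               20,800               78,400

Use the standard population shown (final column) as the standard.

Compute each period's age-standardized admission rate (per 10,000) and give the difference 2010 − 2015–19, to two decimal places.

Age-specific rates per 10,000 for 2010: 3.56, 10.17, 34.53, 62.76, 61.64.
For 2015–19: 3.10, 11.93, 34.80, 59.90, 54.33.
Standard total = 696,400; weights = 0.2550, 0.2776, 0.1875, 0.1673, 0.1126.
2010: 0.2550×3.56 + 0.2776×10.17 + 0.1875×34.53 + 0.1673×62.76 + 0.1126×61.64 = 27.6453 per 10,000.
2015–19: 0.2550×3.10 + 0.2776×11.93 + 0.1875×34.80 + 0.1673×59.90 + 0.1126×54.33 = 26.7645 per 10,000.
Difference = 27.6453 − 26.7645 = 0.8807.

0.88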